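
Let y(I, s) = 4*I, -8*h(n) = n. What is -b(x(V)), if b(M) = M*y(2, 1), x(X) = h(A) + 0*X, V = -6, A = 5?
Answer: 5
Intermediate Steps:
h(n) = -n/8
x(X) = -5/8 (x(X) = -1/8*5 + 0*X = -5/8 + 0 = -5/8)
b(M) = 8*M (b(M) = M*(4*2) = M*8 = 8*M)
-b(x(V)) = -8*(-5)/8 = -1*(-5) = 5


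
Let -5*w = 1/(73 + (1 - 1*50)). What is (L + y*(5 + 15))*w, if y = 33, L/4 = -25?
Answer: -14/3 ≈ -4.6667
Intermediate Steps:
L = -100 (L = 4*(-25) = -100)
w = -1/120 (w = -1/(5*(73 + (1 - 1*50))) = -1/(5*(73 + (1 - 50))) = -1/(5*(73 - 49)) = -⅕/24 = -⅕*1/24 = -1/120 ≈ -0.0083333)
(L + y*(5 + 15))*w = (-100 + 33*(5 + 15))*(-1/120) = (-100 + 33*20)*(-1/120) = (-100 + 660)*(-1/120) = 560*(-1/120) = -14/3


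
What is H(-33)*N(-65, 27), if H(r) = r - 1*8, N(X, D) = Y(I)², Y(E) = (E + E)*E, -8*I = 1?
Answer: -41/1024 ≈ -0.040039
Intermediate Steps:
I = -⅛ (I = -⅛*1 = -⅛ ≈ -0.12500)
Y(E) = 2*E² (Y(E) = (2*E)*E = 2*E²)
N(X, D) = 1/1024 (N(X, D) = (2*(-⅛)²)² = (2*(1/64))² = (1/32)² = 1/1024)
H(r) = -8 + r (H(r) = r - 8 = -8 + r)
H(-33)*N(-65, 27) = (-8 - 33)*(1/1024) = -41*1/1024 = -41/1024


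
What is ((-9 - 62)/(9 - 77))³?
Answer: 357911/314432 ≈ 1.1383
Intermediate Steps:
((-9 - 62)/(9 - 77))³ = (-71/(-68))³ = (-71*(-1/68))³ = (71/68)³ = 357911/314432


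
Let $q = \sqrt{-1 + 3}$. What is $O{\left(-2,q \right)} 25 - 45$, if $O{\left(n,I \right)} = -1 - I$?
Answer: $-70 - 25 \sqrt{2} \approx -105.36$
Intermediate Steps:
$q = \sqrt{2} \approx 1.4142$
$O{\left(-2,q \right)} 25 - 45 = \left(-1 - \sqrt{2}\right) 25 - 45 = \left(-25 - 25 \sqrt{2}\right) - 45 = -70 - 25 \sqrt{2}$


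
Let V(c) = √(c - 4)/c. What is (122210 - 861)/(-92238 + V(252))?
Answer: -88849947174156/67535302536041 - 7644987*√62/67535302536041 ≈ -1.3156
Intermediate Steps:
V(c) = √(-4 + c)/c
(122210 - 861)/(-92238 + V(252)) = (122210 - 861)/(-92238 + √(-4 + 252)/252) = 121349/(-92238 + √248/252) = 121349/(-92238 + (2*√62)/252) = 121349/(-92238 + √62/126)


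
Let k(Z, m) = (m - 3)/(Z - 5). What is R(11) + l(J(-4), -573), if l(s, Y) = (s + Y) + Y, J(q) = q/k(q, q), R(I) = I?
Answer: -7981/7 ≈ -1140.1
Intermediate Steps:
k(Z, m) = (-3 + m)/(-5 + Z)
J(q) = q*(-5 + q)/(-3 + q) (J(q) = q/(((-3 + q)/(-5 + q))) = q*((-5 + q)/(-3 + q)) = q*(-5 + q)/(-3 + q))
l(s, Y) = s + 2*Y (l(s, Y) = (Y + s) + Y = s + 2*Y)
R(11) + l(J(-4), -573) = 11 + (-4*(-5 - 4)/(-3 - 4) + 2*(-573)) = 11 + (-4*(-9)/(-7) - 1146) = 11 + (-4*(-1/7)*(-9) - 1146) = 11 + (-36/7 - 1146) = 11 - 8058/7 = -7981/7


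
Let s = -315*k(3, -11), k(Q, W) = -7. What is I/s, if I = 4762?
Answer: 4762/2205 ≈ 2.1596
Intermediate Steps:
s = 2205 (s = -315*(-7) = 2205)
I/s = 4762/2205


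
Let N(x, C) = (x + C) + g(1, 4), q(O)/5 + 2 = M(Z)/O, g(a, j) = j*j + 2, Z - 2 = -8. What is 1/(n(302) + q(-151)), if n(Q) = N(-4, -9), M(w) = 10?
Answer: -151/805 ≈ -0.18758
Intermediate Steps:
Z = -6 (Z = 2 - 8 = -6)
g(a, j) = 2 + j² (g(a, j) = j² + 2 = 2 + j²)
q(O) = -10 + 50/O (q(O) = -10 + 5*(10/O) = -10 + 50/O)
N(x, C) = 18 + C + x (N(x, C) = (x + C) + (2 + 4²) = (C + x) + (2 + 16) = (C + x) + 18 = 18 + C + x)
n(Q) = 5 (n(Q) = 18 - 9 - 4 = 5)
1/(n(302) + q(-151)) = 1/(5 + (-10 + 50/(-151))) = 1/(5 + (-10 + 50*(-1/151))) = 1/(5 + (-10 - 50/151)) = 1/(5 - 1560/151) = 1/(-805/151) = -151/805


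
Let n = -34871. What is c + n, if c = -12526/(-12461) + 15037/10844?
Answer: -4711693338163/135127084 ≈ -34869.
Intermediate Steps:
c = 323208001/135127084 (c = -12526*(-1/12461) + 15037*(1/10844) = 12526/12461 + 15037/10844 = 323208001/135127084 ≈ 2.3919)
c + n = 323208001/135127084 - 34871 = -4711693338163/135127084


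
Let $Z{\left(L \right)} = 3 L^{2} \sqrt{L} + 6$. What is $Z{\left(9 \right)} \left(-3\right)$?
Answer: $-2205$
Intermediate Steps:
$Z{\left(L \right)} = 6 + 3 L^{\frac{5}{2}}$ ($Z{\left(L \right)} = 3 L^{\frac{5}{2}} + 6 = 6 + 3 L^{\frac{5}{2}}$)
$Z{\left(9 \right)} \left(-3\right) = \left(6 + 3 \cdot 9^{\frac{5}{2}}\right) \left(-3\right) = \left(6 + 3 \cdot 243\right) \left(-3\right) = \left(6 + 729\right) \left(-3\right) = 735 \left(-3\right) = -2205$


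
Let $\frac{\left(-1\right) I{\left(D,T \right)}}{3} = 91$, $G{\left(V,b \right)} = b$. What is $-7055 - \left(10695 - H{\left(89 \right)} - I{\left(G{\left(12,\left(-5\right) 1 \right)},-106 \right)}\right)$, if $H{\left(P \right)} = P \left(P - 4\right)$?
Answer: $-10458$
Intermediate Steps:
$I{\left(D,T \right)} = -273$ ($I{\left(D,T \right)} = \left(-3\right) 91 = -273$)
$H{\left(P \right)} = P \left(-4 + P\right)$
$-7055 - \left(10695 - H{\left(89 \right)} - I{\left(G{\left(12,\left(-5\right) 1 \right)},-106 \right)}\right) = -7055 - \left(10968 - 89 \left(-4 + 89\right)\right) = -7055 + \left(\left(-273 + 89 \cdot 85\right) - 10695\right) = -7055 + \left(\left(-273 + 7565\right) - 10695\right) = -7055 + \left(7292 - 10695\right) = -7055 - 3403 = -10458$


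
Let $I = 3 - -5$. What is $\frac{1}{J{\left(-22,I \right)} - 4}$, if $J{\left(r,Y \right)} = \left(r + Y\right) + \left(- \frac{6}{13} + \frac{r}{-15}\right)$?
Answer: $- \frac{195}{3314} \approx -0.058841$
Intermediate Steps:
$I = 8$ ($I = 3 + 5 = 8$)
$J{\left(r,Y \right)} = - \frac{6}{13} + Y + \frac{14 r}{15}$ ($J{\left(r,Y \right)} = \left(Y + r\right) + \left(\left(-6\right) \frac{1}{13} + r \left(- \frac{1}{15}\right)\right) = \left(Y + r\right) - \left(\frac{6}{13} + \frac{r}{15}\right) = - \frac{6}{13} + Y + \frac{14 r}{15}$)
$\frac{1}{J{\left(-22,I \right)} - 4} = \frac{1}{\left(- \frac{6}{13} + 8 + \frac{14}{15} \left(-22\right)\right) - 4} = \frac{1}{\left(- \frac{6}{13} + 8 - \frac{308}{15}\right) - 4} = \frac{1}{- \frac{2534}{195} - 4} = \frac{1}{- \frac{3314}{195}} = - \frac{195}{3314}$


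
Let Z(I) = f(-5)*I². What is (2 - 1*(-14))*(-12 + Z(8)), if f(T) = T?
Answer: -5312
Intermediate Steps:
Z(I) = -5*I²
(2 - 1*(-14))*(-12 + Z(8)) = (2 - 1*(-14))*(-12 - 5*8²) = (2 + 14)*(-12 - 5*64) = 16*(-12 - 320) = 16*(-332) = -5312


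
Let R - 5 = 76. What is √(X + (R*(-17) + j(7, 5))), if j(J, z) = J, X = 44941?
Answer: √43571 ≈ 208.74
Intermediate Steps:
R = 81 (R = 5 + 76 = 81)
√(X + (R*(-17) + j(7, 5))) = √(44941 + (81*(-17) + 7)) = √(44941 + (-1377 + 7)) = √(44941 - 1370) = √43571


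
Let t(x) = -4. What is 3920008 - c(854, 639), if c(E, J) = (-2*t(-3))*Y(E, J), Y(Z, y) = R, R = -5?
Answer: 3920048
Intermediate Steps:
Y(Z, y) = -5
c(E, J) = -40 (c(E, J) = -2*(-4)*(-5) = 8*(-5) = -40)
3920008 - c(854, 639) = 3920008 - 1*(-40) = 3920008 + 40 = 3920048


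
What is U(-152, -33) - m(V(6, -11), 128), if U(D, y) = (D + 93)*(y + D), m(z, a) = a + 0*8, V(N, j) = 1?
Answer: 10787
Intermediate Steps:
m(z, a) = a (m(z, a) = a + 0 = a)
U(D, y) = (93 + D)*(D + y)
U(-152, -33) - m(V(6, -11), 128) = ((-152)**2 + 93*(-152) + 93*(-33) - 152*(-33)) - 1*128 = (23104 - 14136 - 3069 + 5016) - 128 = 10915 - 128 = 10787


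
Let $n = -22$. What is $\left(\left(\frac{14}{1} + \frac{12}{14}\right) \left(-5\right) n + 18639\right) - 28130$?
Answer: $- \frac{54997}{7} \approx -7856.7$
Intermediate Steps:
$\left(\left(\frac{14}{1} + \frac{12}{14}\right) \left(-5\right) n + 18639\right) - 28130 = \left(\left(\frac{14}{1} + \frac{12}{14}\right) \left(-5\right) \left(-22\right) + 18639\right) - 28130 = \left(\left(14 \cdot 1 + 12 \cdot \frac{1}{14}\right) \left(-5\right) \left(-22\right) + 18639\right) - 28130 = \left(\left(14 + \frac{6}{7}\right) \left(-5\right) \left(-22\right) + 18639\right) - 28130 = \left(\frac{104}{7} \left(-5\right) \left(-22\right) + 18639\right) - 28130 = \left(\left(- \frac{520}{7}\right) \left(-22\right) + 18639\right) - 28130 = \left(\frac{11440}{7} + 18639\right) - 28130 = \frac{141913}{7} - 28130 = - \frac{54997}{7}$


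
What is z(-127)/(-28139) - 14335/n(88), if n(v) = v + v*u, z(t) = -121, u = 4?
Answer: -80663865/2476232 ≈ -32.575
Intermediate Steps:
n(v) = 5*v (n(v) = v + v*4 = v + 4*v = 5*v)
z(-127)/(-28139) - 14335/n(88) = -121/(-28139) - 14335/(5*88) = -121*(-1/28139) - 14335/440 = 121/28139 - 14335*1/440 = 121/28139 - 2867/88 = -80663865/2476232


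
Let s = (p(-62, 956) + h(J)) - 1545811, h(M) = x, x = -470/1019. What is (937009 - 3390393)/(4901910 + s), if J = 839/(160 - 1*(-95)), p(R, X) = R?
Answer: -2499998296/3419801233 ≈ -0.73104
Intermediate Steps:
J = 839/255 (J = 839/(160 + 95) = 839/255 ≈ 3.2902)
x = -470/1019 (x = -470*1/1019 = -470/1019 ≈ -0.46124)
h(M) = -470/1019
s = -1575245057/1019 (s = (-62 - 470/1019) - 1545811 = -63648/1019 - 1545811 = -1575245057/1019 ≈ -1.5459e+6)
(937009 - 3390393)/(4901910 + s) = (937009 - 3390393)/(4901910 - 1575245057/1019) = -2453384/3419801233/1019 = -2453384*1019/3419801233 = -2499998296/3419801233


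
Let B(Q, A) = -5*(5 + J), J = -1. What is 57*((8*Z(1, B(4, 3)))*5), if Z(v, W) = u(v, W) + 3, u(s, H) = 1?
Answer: 9120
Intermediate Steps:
B(Q, A) = -20 (B(Q, A) = -5*(5 - 1) = -5*4 = -20)
Z(v, W) = 4 (Z(v, W) = 1 + 3 = 4)
57*((8*Z(1, B(4, 3)))*5) = 57*((8*4)*5) = 57*(32*5) = 57*160 = 9120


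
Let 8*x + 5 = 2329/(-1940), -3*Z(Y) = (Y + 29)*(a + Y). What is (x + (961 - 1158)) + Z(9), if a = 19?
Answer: -25721687/46560 ≈ -552.44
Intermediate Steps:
Z(Y) = -(19 + Y)*(29 + Y)/3 (Z(Y) = -(Y + 29)*(19 + Y)/3 = -(29 + Y)*(19 + Y)/3 = -(19 + Y)*(29 + Y)/3)
x = -12029/15520 (x = -5/8 + (2329/(-1940))/8 = -5/8 + (2329*(-1/1940))/8 = -5/8 + (⅛)*(-2329/1940) = -5/8 - 2329/15520 = -12029/15520 ≈ -0.77506)
(x + (961 - 1158)) + Z(9) = (-12029/15520 + (961 - 1158)) + (-551/3 - 16*9 - ⅓*9²) = (-12029/15520 - 197) + (-551/3 - 144 - ⅓*81) = -3069469/15520 + (-551/3 - 144 - 27) = -3069469/15520 - 1064/3 = -25721687/46560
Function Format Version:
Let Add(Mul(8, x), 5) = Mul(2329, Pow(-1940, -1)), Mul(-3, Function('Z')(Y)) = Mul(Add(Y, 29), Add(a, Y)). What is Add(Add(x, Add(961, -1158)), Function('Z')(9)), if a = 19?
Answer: Rational(-25721687, 46560) ≈ -552.44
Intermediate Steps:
Function('Z')(Y) = Mul(Rational(-1, 3), Add(19, Y), Add(29, Y)) (Function('Z')(Y) = Mul(Rational(-1, 3), Mul(Add(Y, 29), Add(19, Y))) = Mul(Rational(-1, 3), Mul(Add(29, Y), Add(19, Y))) = Mul(Rational(-1, 3), Mul(Add(19, Y), Add(29, Y))) = Mul(Rational(-1, 3), Add(19, Y), Add(29, Y)))
x = Rational(-12029, 15520) (x = Add(Rational(-5, 8), Mul(Rational(1, 8), Mul(2329, Pow(-1940, -1)))) = Add(Rational(-5, 8), Mul(Rational(1, 8), Mul(2329, Rational(-1, 1940)))) = Add(Rational(-5, 8), Mul(Rational(1, 8), Rational(-2329, 1940))) = Add(Rational(-5, 8), Rational(-2329, 15520)) = Rational(-12029, 15520) ≈ -0.77506)
Add(Add(x, Add(961, -1158)), Function('Z')(9)) = Add(Add(Rational(-12029, 15520), Add(961, -1158)), Add(Rational(-551, 3), Mul(-16, 9), Mul(Rational(-1, 3), Pow(9, 2)))) = Add(Add(Rational(-12029, 15520), -197), Add(Rational(-551, 3), -144, Mul(Rational(-1, 3), 81))) = Add(Rational(-3069469, 15520), Add(Rational(-551, 3), -144, -27)) = Add(Rational(-3069469, 15520), Rational(-1064, 3)) = Rational(-25721687, 46560)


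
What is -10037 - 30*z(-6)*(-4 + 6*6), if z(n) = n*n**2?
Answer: 197323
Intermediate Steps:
z(n) = n**3
-10037 - 30*z(-6)*(-4 + 6*6) = -10037 - 30*(-6)**3*(-4 + 6*6) = -10037 - 30*(-216)*(-4 + 36) = -10037 - (-6480)*32 = -10037 - 1*(-207360) = -10037 + 207360 = 197323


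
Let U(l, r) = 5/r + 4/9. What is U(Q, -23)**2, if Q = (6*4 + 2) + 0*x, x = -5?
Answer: 2209/42849 ≈ 0.051553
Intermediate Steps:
Q = 26 (Q = (6*4 + 2) + 0*(-5) = (24 + 2) + 0 = 26 + 0 = 26)
U(l, r) = 4/9 + 5/r (U(l, r) = 5/r + 4*(1/9) = 5/r + 4/9 = 4/9 + 5/r)
U(Q, -23)**2 = (4/9 + 5/(-23))**2 = (4/9 + 5*(-1/23))**2 = (4/9 - 5/23)**2 = (47/207)**2 = 2209/42849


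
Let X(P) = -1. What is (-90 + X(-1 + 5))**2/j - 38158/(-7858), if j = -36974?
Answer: 96127271/20752978 ≈ 4.6320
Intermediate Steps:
(-90 + X(-1 + 5))**2/j - 38158/(-7858) = (-90 - 1)**2/(-36974) - 38158/(-7858) = (-91)**2*(-1/36974) - 38158*(-1/7858) = 8281*(-1/36974) + 19079/3929 = -1183/5282 + 19079/3929 = 96127271/20752978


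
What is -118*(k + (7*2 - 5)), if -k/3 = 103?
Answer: 35400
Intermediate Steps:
k = -309 (k = -3*103 = -309)
-118*(k + (7*2 - 5)) = -118*(-309 + (7*2 - 5)) = -118*(-309 + (14 - 5)) = -118*(-309 + 9) = -118*(-300) = 35400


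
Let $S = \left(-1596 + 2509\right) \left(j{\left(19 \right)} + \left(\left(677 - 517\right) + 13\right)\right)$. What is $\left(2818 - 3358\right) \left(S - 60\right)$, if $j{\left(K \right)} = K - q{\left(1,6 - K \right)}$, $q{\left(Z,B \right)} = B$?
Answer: $-101036700$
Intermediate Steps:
$j{\left(K \right)} = -6 + 2 K$ ($j{\left(K \right)} = K - \left(6 - K\right) = K + \left(-6 + K\right) = -6 + 2 K$)
$S = 187165$ ($S = \left(-1596 + 2509\right) \left(\left(-6 + 2 \cdot 19\right) + \left(\left(677 - 517\right) + 13\right)\right) = 913 \left(\left(-6 + 38\right) + \left(160 + 13\right)\right) = 913 \left(32 + 173\right) = 913 \cdot 205 = 187165$)
$\left(2818 - 3358\right) \left(S - 60\right) = \left(2818 - 3358\right) \left(187165 - 60\right) = \left(-540\right) 187105 = -101036700$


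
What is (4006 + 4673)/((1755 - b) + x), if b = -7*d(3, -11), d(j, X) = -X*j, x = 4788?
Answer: 2893/2258 ≈ 1.2812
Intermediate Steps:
d(j, X) = -X*j
b = -231 (b = -(-7)*(-11)*3 = -7*33 = -231)
(4006 + 4673)/((1755 - b) + x) = (4006 + 4673)/((1755 - 1*(-231)) + 4788) = 8679/((1755 + 231) + 4788) = 8679/(1986 + 4788) = 8679/6774 = 8679*(1/6774) = 2893/2258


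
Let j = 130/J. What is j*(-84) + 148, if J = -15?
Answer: 876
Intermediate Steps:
j = -26/3 (j = 130/(-15) = 130*(-1/15) = -26/3 ≈ -8.6667)
j*(-84) + 148 = -26/3*(-84) + 148 = 728 + 148 = 876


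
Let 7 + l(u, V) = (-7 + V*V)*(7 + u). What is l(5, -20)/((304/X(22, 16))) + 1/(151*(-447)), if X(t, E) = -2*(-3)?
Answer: 953529967/10259544 ≈ 92.941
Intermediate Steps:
X(t, E) = 6
l(u, V) = -7 + (-7 + V²)*(7 + u) (l(u, V) = -7 + (-7 + V*V)*(7 + u) = -7 + (-7 + V²)*(7 + u))
l(5, -20)/((304/X(22, 16))) + 1/(151*(-447)) = (-56 - 7*5 + 7*(-20)² + 5*(-20)²)/((304/6)) + 1/(151*(-447)) = (-56 - 35 + 7*400 + 5*400)/((304*(⅙))) + (1/151)*(-1/447) = (-56 - 35 + 2800 + 2000)/(152/3) - 1/67497 = 4709*(3/152) - 1/67497 = 14127/152 - 1/67497 = 953529967/10259544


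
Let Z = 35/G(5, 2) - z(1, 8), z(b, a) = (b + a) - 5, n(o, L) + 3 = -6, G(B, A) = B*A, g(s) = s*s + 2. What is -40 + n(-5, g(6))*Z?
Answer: -71/2 ≈ -35.500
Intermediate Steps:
g(s) = 2 + s² (g(s) = s² + 2 = 2 + s²)
G(B, A) = A*B
n(o, L) = -9 (n(o, L) = -3 - 6 = -9)
z(b, a) = -5 + a + b (z(b, a) = (a + b) - 5 = -5 + a + b)
Z = -½ (Z = 35/((2*5)) - (-5 + 8 + 1) = 35/10 - 1*4 = 35*(⅒) - 4 = 7/2 - 4 = -½ ≈ -0.50000)
-40 + n(-5, g(6))*Z = -40 - 9*(-½) = -40 + 9/2 = -71/2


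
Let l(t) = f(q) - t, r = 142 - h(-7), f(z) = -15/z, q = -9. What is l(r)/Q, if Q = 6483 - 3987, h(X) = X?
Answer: -17/288 ≈ -0.059028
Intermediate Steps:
Q = 2496
r = 149 (r = 142 - 1*(-7) = 142 + 7 = 149)
l(t) = 5/3 - t (l(t) = -15/(-9) - t = -15*(-1/9) - t = 5/3 - t)
l(r)/Q = (5/3 - 1*149)/2496 = (5/3 - 149)*(1/2496) = -442/3*1/2496 = -17/288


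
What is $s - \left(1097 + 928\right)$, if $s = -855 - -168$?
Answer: $-2712$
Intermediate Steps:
$s = -687$ ($s = -855 + 168 = -687$)
$s - \left(1097 + 928\right) = -687 - \left(1097 + 928\right) = -687 - 2025 = -2712$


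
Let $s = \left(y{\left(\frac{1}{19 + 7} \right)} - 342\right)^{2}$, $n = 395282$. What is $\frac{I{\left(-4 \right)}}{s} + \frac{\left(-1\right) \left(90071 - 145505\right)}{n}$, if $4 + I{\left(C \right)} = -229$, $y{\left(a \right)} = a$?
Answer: $\frac{2159895513049}{15623497530721} \approx 0.13825$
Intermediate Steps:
$I{\left(C \right)} = -233$ ($I{\left(C \right)} = -4 - 229 = -233$)
$s = \frac{79049881}{676}$ ($s = \left(\frac{1}{19 + 7} - 342\right)^{2} = \left(\frac{1}{26} - 342\right)^{2} = \left(- \frac{8891}{26}\right)^{2} = \frac{79049881}{676} \approx 1.1694 \cdot 10^{5}$)
$\frac{I{\left(-4 \right)}}{s} + \frac{\left(-1\right) \left(90071 - 145505\right)}{n} = - \frac{233}{\frac{79049881}{676}} + \frac{\left(-1\right) \left(90071 - 145505\right)}{395282} = \left(-233\right) \frac{676}{79049881} + - (90071 - 145505) \frac{1}{395282} = - \frac{157508}{79049881} + \left(-1\right) \left(-55434\right) \frac{1}{395282} = - \frac{157508}{79049881} + 55434 \cdot \frac{1}{395282} = - \frac{157508}{79049881} + \frac{27717}{197641} = \frac{2159895513049}{15623497530721}$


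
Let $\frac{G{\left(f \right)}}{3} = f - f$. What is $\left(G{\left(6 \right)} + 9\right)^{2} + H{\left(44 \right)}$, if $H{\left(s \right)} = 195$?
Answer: $276$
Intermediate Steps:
$G{\left(f \right)} = 0$ ($G{\left(f \right)} = 3 \left(f - f\right) = 3 \cdot 0 = 0$)
$\left(G{\left(6 \right)} + 9\right)^{2} + H{\left(44 \right)} = \left(0 + 9\right)^{2} + 195 = 9^{2} + 195 = 81 + 195 = 276$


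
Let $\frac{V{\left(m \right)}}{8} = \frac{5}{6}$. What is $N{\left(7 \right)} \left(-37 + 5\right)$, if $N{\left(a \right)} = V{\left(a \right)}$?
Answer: $- \frac{640}{3} \approx -213.33$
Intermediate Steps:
$V{\left(m \right)} = \frac{20}{3}$ ($V{\left(m \right)} = 8 \cdot \frac{5}{6} = \frac{20}{3}$)
$N{\left(a \right)} = \frac{20}{3}$
$N{\left(7 \right)} \left(-37 + 5\right) = \frac{20 \left(-37 + 5\right)}{3} = \frac{20}{3} \left(-32\right) = - \frac{640}{3}$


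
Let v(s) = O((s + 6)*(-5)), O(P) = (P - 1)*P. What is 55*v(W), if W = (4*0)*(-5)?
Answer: 51150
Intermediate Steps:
O(P) = P*(-1 + P) (O(P) = (-1 + P)*P = P*(-1 + P))
W = 0 (W = 0*(-5) = 0)
v(s) = (-31 - 5*s)*(-30 - 5*s) (v(s) = ((s + 6)*(-5))*(-1 + (s + 6)*(-5)) = ((6 + s)*(-5))*(-1 + (6 + s)*(-5)) = (-30 - 5*s)*(-1 + (-30 - 5*s)) = (-30 - 5*s)*(-31 - 5*s) = (-31 - 5*s)*(-30 - 5*s))
55*v(W) = 55*(5*(6 + 0)*(31 + 5*0)) = 55*(5*6*(31 + 0)) = 55*(5*6*31) = 55*930 = 51150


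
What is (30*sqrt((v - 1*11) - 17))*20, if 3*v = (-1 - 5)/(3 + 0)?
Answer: 200*I*sqrt(258) ≈ 3212.5*I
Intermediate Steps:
v = -2/3 (v = ((-1 - 5)/(3 + 0))/3 = (-6/3)/3 = (-6*1/3)/3 = (1/3)*(-2) = -2/3 ≈ -0.66667)
(30*sqrt((v - 1*11) - 17))*20 = (30*sqrt((-2/3 - 1*11) - 17))*20 = (30*sqrt((-2/3 - 11) - 17))*20 = (30*sqrt(-35/3 - 17))*20 = (30*sqrt(-86/3))*20 = (30*(I*sqrt(258)/3))*20 = (10*I*sqrt(258))*20 = 200*I*sqrt(258)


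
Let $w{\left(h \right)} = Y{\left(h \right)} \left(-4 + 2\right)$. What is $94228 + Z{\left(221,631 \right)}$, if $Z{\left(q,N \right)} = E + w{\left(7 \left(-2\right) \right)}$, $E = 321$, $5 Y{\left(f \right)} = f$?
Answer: $\frac{472773}{5} \approx 94555.0$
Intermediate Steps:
$Y{\left(f \right)} = \frac{f}{5}$
$w{\left(h \right)} = - \frac{2 h}{5}$ ($w{\left(h \right)} = \frac{h}{5} \left(-4 + 2\right) = \frac{h}{5} \left(-2\right) = - \frac{2 h}{5}$)
$Z{\left(q,N \right)} = \frac{1633}{5}$ ($Z{\left(q,N \right)} = 321 - \frac{2 \cdot 7 \left(-2\right)}{5} = 321 - - \frac{28}{5} = 321 + \frac{28}{5} = \frac{1633}{5}$)
$94228 + Z{\left(221,631 \right)} = 94228 + \frac{1633}{5} = \frac{472773}{5}$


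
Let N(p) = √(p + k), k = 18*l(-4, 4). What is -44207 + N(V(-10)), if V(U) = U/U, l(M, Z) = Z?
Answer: -44207 + √73 ≈ -44198.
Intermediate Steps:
V(U) = 1
k = 72 (k = 18*4 = 72)
N(p) = √(72 + p) (N(p) = √(p + 72) = √(72 + p))
-44207 + N(V(-10)) = -44207 + √(72 + 1) = -44207 + √73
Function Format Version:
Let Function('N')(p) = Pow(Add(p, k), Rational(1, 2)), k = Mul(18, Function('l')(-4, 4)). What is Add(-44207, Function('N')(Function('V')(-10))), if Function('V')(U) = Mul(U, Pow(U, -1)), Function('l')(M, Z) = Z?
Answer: Add(-44207, Pow(73, Rational(1, 2))) ≈ -44198.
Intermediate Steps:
Function('V')(U) = 1
k = 72 (k = Mul(18, 4) = 72)
Function('N')(p) = Pow(Add(72, p), Rational(1, 2)) (Function('N')(p) = Pow(Add(p, 72), Rational(1, 2)) = Pow(Add(72, p), Rational(1, 2)))
Add(-44207, Function('N')(Function('V')(-10))) = Add(-44207, Pow(Add(72, 1), Rational(1, 2))) = Add(-44207, Pow(73, Rational(1, 2)))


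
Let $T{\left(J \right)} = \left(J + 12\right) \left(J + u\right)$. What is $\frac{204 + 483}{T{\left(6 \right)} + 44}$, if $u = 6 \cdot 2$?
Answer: $\frac{687}{368} \approx 1.8668$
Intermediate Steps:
$u = 12$
$T{\left(J \right)} = \left(12 + J\right)^{2}$ ($T{\left(J \right)} = \left(J + 12\right) \left(J + 12\right) = \left(12 + J\right) \left(12 + J\right) = \left(12 + J\right)^{2}$)
$\frac{204 + 483}{T{\left(6 \right)} + 44} = \frac{204 + 483}{\left(144 + 6^{2} + 24 \cdot 6\right) + 44} = \frac{687}{\left(144 + 36 + 144\right) + 44} = \frac{687}{324 + 44} = \frac{687}{368}$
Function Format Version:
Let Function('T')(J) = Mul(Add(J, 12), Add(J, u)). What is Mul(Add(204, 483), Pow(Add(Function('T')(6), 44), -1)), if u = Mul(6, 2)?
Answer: Rational(687, 368) ≈ 1.8668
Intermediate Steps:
u = 12
Function('T')(J) = Pow(Add(12, J), 2) (Function('T')(J) = Mul(Add(J, 12), Add(J, 12)) = Mul(Add(12, J), Add(12, J)) = Pow(Add(12, J), 2))
Mul(Add(204, 483), Pow(Add(Function('T')(6), 44), -1)) = Mul(Add(204, 483), Pow(Add(Add(144, Pow(6, 2), Mul(24, 6)), 44), -1)) = Mul(687, Pow(Add(Add(144, 36, 144), 44), -1)) = Mul(687, Pow(Add(324, 44), -1)) = Mul(687, Pow(368, -1)) = Mul(687, Rational(1, 368)) = Rational(687, 368)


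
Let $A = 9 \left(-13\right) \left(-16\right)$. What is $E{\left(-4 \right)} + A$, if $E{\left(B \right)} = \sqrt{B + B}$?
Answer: $1872 + 2 i \sqrt{2} \approx 1872.0 + 2.8284 i$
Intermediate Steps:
$E{\left(B \right)} = \sqrt{2} \sqrt{B}$ ($E{\left(B \right)} = \sqrt{2 B} = \sqrt{2} \sqrt{B}$)
$A = 1872$ ($A = \left(-117\right) \left(-16\right) = 1872$)
$E{\left(-4 \right)} + A = \sqrt{2} \sqrt{-4} + 1872 = \sqrt{2} \cdot 2 i + 1872 = 2 i \sqrt{2} + 1872 = 1872 + 2 i \sqrt{2}$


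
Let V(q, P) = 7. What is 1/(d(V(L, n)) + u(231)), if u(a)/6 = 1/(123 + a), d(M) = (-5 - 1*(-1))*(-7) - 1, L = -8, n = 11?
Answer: 59/1594 ≈ 0.037014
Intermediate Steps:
d(M) = 27 (d(M) = (-5 + 1)*(-7) - 1 = -4*(-7) - 1 = 28 - 1 = 27)
u(a) = 6/(123 + a)
1/(d(V(L, n)) + u(231)) = 1/(27 + 6/(123 + 231)) = 1/(27 + 6/354) = 1/(27 + 6*(1/354)) = 1/(27 + 1/59) = 1/(1594/59) = 59/1594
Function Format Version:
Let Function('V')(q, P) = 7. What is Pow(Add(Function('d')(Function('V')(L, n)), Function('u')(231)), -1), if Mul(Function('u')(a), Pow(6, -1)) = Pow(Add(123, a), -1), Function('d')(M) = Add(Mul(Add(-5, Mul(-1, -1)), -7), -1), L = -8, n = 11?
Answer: Rational(59, 1594) ≈ 0.037014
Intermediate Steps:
Function('d')(M) = 27 (Function('d')(M) = Add(Mul(Add(-5, 1), -7), -1) = Add(Mul(-4, -7), -1) = Add(28, -1) = 27)
Function('u')(a) = Mul(6, Pow(Add(123, a), -1))
Pow(Add(Function('d')(Function('V')(L, n)), Function('u')(231)), -1) = Pow(Add(27, Mul(6, Pow(Add(123, 231), -1))), -1) = Pow(Add(27, Mul(6, Pow(354, -1))), -1) = Pow(Add(27, Mul(6, Rational(1, 354))), -1) = Pow(Add(27, Rational(1, 59)), -1) = Pow(Rational(1594, 59), -1) = Rational(59, 1594)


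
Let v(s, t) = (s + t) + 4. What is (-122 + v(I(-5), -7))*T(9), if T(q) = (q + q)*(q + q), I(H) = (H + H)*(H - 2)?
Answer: -17820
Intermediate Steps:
I(H) = 2*H*(-2 + H) (I(H) = (2*H)*(-2 + H) = 2*H*(-2 + H))
T(q) = 4*q**2 (T(q) = (2*q)*(2*q) = 4*q**2)
v(s, t) = 4 + s + t
(-122 + v(I(-5), -7))*T(9) = (-122 + (4 + 2*(-5)*(-2 - 5) - 7))*(4*9**2) = (-122 + (4 + 2*(-5)*(-7) - 7))*(4*81) = (-122 + (4 + 70 - 7))*324 = (-122 + 67)*324 = -55*324 = -17820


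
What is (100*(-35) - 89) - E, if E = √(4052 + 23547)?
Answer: -3589 - √27599 ≈ -3755.1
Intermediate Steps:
E = √27599 ≈ 166.13
(100*(-35) - 89) - E = (100*(-35) - 89) - √27599 = (-3500 - 89) - √27599 = -3589 - √27599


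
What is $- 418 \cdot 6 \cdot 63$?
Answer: $-158004$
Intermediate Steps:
$- 418 \cdot 6 \cdot 63 = \left(-418\right) 378 = -158004$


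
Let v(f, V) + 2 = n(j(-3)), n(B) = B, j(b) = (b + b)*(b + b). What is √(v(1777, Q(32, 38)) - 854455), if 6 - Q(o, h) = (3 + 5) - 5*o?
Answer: I*√854421 ≈ 924.35*I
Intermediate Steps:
Q(o, h) = -2 + 5*o (Q(o, h) = 6 - ((3 + 5) - 5*o) = 6 - (8 - 5*o) = 6 + (-8 + 5*o) = -2 + 5*o)
j(b) = 4*b² (j(b) = (2*b)*(2*b) = 4*b²)
v(f, V) = 34 (v(f, V) = -2 + 4*(-3)² = -2 + 4*9 = -2 + 36 = 34)
√(v(1777, Q(32, 38)) - 854455) = √(34 - 854455) = √(-854421) = I*√854421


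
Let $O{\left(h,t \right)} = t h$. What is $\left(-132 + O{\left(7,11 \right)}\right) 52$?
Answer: $-2860$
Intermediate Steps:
$O{\left(h,t \right)} = h t$
$\left(-132 + O{\left(7,11 \right)}\right) 52 = \left(-132 + 7 \cdot 11\right) 52 = \left(-132 + 77\right) 52 = \left(-55\right) 52 = -2860$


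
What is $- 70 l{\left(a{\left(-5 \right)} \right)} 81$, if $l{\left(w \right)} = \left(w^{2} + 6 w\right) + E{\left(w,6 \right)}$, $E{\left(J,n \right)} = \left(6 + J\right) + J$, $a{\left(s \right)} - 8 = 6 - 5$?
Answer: $-901530$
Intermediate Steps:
$a{\left(s \right)} = 9$ ($a{\left(s \right)} = 8 + \left(6 - 5\right) = 8 + 1 = 9$)
$E{\left(J,n \right)} = 6 + 2 J$
$l{\left(w \right)} = 6 + w^{2} + 8 w$ ($l{\left(w \right)} = \left(w^{2} + 6 w\right) + \left(6 + 2 w\right) = 6 + w^{2} + 8 w$)
$- 70 l{\left(a{\left(-5 \right)} \right)} 81 = - 70 \left(6 + 9^{2} + 8 \cdot 9\right) 81 = - 70 \left(6 + 81 + 72\right) 81 = - 70 \cdot 159 \cdot 81 = \left(-70\right) 12879 = -901530$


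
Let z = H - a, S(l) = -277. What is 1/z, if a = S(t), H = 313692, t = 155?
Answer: 1/313969 ≈ 3.1850e-6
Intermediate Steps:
a = -277
z = 313969 (z = 313692 - 1*(-277) = 313692 + 277 = 313969)
1/z = 1/313969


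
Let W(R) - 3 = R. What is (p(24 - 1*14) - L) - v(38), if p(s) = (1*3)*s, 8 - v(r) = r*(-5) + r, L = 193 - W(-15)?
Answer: -335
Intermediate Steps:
W(R) = 3 + R
L = 205 (L = 193 - (3 - 15) = 193 - 1*(-12) = 193 + 12 = 205)
v(r) = 8 + 4*r (v(r) = 8 - (r*(-5) + r) = 8 - (-5*r + r) = 8 - (-4)*r = 8 + 4*r)
p(s) = 3*s
(p(24 - 1*14) - L) - v(38) = (3*(24 - 1*14) - 1*205) - (8 + 4*38) = (3*(24 - 14) - 205) - (8 + 152) = (3*10 - 205) - 1*160 = (30 - 205) - 160 = -175 - 160 = -335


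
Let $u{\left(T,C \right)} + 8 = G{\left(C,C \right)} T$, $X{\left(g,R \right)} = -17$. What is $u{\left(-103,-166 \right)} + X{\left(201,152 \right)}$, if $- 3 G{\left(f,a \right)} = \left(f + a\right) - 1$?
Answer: $-11458$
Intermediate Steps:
$G{\left(f,a \right)} = \frac{1}{3} - \frac{a}{3} - \frac{f}{3}$ ($G{\left(f,a \right)} = - \frac{\left(f + a\right) - 1}{3} = - \frac{\left(a + f\right) - 1}{3} = - \frac{-1 + a + f}{3} = \frac{1}{3} - \frac{a}{3} - \frac{f}{3}$)
$u{\left(T,C \right)} = -8 + T \left(\frac{1}{3} - \frac{2 C}{3}\right)$ ($u{\left(T,C \right)} = -8 + \left(\frac{1}{3} - \frac{C}{3} - \frac{C}{3}\right) T = -8 + \left(\frac{1}{3} - \frac{2 C}{3}\right) T = -8 + T \left(\frac{1}{3} - \frac{2 C}{3}\right)$)
$u{\left(-103,-166 \right)} + X{\left(201,152 \right)} = \left(-8 + \frac{1}{3} \left(-103\right) - \left(- \frac{332}{3}\right) \left(-103\right)\right) - 17 = \left(-8 - \frac{103}{3} - \frac{34196}{3}\right) - 17 = -11441 - 17 = -11458$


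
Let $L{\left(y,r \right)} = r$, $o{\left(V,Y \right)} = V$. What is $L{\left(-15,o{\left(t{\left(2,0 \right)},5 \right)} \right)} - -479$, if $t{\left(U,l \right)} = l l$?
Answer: $479$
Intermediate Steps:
$t{\left(U,l \right)} = l^{2}$
$L{\left(-15,o{\left(t{\left(2,0 \right)},5 \right)} \right)} - -479 = 0^{2} - -479 = 0 + 479 = 479$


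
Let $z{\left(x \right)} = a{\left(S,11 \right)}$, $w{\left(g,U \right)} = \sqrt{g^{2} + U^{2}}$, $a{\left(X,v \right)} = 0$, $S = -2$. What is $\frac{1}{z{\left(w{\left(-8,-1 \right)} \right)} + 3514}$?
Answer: $\frac{1}{3514} \approx 0.00028458$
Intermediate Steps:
$w{\left(g,U \right)} = \sqrt{U^{2} + g^{2}}$
$z{\left(x \right)} = 0$
$\frac{1}{z{\left(w{\left(-8,-1 \right)} \right)} + 3514} = \frac{1}{0 + 3514} = \frac{1}{3514}$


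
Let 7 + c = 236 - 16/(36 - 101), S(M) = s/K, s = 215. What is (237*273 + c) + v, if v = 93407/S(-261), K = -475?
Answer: -395308187/2795 ≈ -1.4143e+5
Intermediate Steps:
S(M) = -43/95 (S(M) = 215/(-475) = 215*(-1/475) = -43/95)
c = 14901/65 (c = -7 + (236 - 16/(36 - 101)) = -7 + (236 - 16/(-65)) = -7 + (236 - 16*(-1/65)) = -7 + (236 + 16/65) = -7 + 15356/65 = 14901/65 ≈ 229.25)
v = -8873665/43 (v = 93407/(-43/95) = 93407*(-95/43) = -8873665/43 ≈ -2.0636e+5)
(237*273 + c) + v = (237*273 + 14901/65) - 8873665/43 = (64701 + 14901/65) - 8873665/43 = 4220466/65 - 8873665/43 = -395308187/2795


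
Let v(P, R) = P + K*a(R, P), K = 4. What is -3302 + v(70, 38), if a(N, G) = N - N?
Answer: -3232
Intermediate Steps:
a(N, G) = 0
v(P, R) = P (v(P, R) = P + 4*0 = P + 0 = P)
-3302 + v(70, 38) = -3302 + 70 = -3232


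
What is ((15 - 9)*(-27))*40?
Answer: -6480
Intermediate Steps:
((15 - 9)*(-27))*40 = (6*(-27))*40 = -162*40 = -6480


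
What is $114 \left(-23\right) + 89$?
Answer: $-2533$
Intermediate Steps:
$114 \left(-23\right) + 89 = -2622 + 89 = -2533$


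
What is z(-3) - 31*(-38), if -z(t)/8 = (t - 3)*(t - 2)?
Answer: 938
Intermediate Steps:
z(t) = -8*(-3 + t)*(-2 + t) (z(t) = -8*(t - 3)*(t - 2) = -8*(-3 + t)*(-2 + t))
z(-3) - 31*(-38) = (-48 - 8*(-3)**2 + 40*(-3)) - 31*(-38) = (-48 - 8*9 - 120) + 1178 = (-48 - 72 - 120) + 1178 = -240 + 1178 = 938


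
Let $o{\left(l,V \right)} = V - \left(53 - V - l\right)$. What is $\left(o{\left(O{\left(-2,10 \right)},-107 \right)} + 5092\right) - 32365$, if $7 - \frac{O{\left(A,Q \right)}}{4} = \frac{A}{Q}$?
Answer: $- \frac{137556}{5} \approx -27511.0$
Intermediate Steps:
$O{\left(A,Q \right)} = 28 - \frac{4 A}{Q}$ ($O{\left(A,Q \right)} = 28 - 4 \frac{A}{Q} = 28 - \frac{4 A}{Q}$)
$o{\left(l,V \right)} = -53 + l + 2 V$ ($o{\left(l,V \right)} = V - \left(53 - V - l\right) = V + \left(-53 + V + l\right) = -53 + l + 2 V$)
$\left(o{\left(O{\left(-2,10 \right)},-107 \right)} + 5092\right) - 32365 = \left(\left(-53 + \left(28 - - \frac{8}{10}\right) + 2 \left(-107\right)\right) + 5092\right) - 32365 = \left(\left(-53 + \left(28 - \left(-8\right) \frac{1}{10}\right) - 214\right) + 5092\right) - 32365 = \left(\left(-53 + \left(28 + \frac{4}{5}\right) - 214\right) + 5092\right) - 32365 = \left(\left(-53 + \frac{144}{5} - 214\right) + 5092\right) - 32365 = \left(- \frac{1191}{5} + 5092\right) - 32365 = \frac{24269}{5} - 32365 = - \frac{137556}{5}$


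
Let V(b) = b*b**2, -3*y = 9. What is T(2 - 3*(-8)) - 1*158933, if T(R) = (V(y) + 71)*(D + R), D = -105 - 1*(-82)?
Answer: -158801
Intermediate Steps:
y = -3 (y = -1/3*9 = -3)
V(b) = b**3
D = -23 (D = -105 + 82 = -23)
T(R) = -1012 + 44*R (T(R) = ((-3)**3 + 71)*(-23 + R) = (-27 + 71)*(-23 + R) = 44*(-23 + R) = -1012 + 44*R)
T(2 - 3*(-8)) - 1*158933 = (-1012 + 44*(2 - 3*(-8))) - 1*158933 = (-1012 + 44*(2 + 24)) - 158933 = (-1012 + 44*26) - 158933 = (-1012 + 1144) - 158933 = 132 - 158933 = -158801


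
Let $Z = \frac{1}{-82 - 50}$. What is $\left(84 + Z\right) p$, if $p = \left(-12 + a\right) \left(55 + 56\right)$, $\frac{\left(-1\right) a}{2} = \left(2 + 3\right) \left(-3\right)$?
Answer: $\frac{3691971}{22} \approx 1.6782 \cdot 10^{5}$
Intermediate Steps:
$Z = - \frac{1}{132}$ ($Z = \frac{1}{-132} = - \frac{1}{132} \approx -0.0075758$)
$a = 30$ ($a = - 2 \left(2 + 3\right) \left(-3\right) = - 2 \cdot 5 \left(-3\right) = \left(-2\right) \left(-15\right) = 30$)
$p = 1998$ ($p = \left(-12 + 30\right) \left(55 + 56\right) = 18 \cdot 111 = 1998$)
$\left(84 + Z\right) p = \left(84 - \frac{1}{132}\right) 1998 = \frac{11087}{132} \cdot 1998 = \frac{3691971}{22}$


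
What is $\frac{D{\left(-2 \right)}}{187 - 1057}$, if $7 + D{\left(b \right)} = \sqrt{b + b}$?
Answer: $\frac{7}{870} - \frac{i}{435} \approx 0.008046 - 0.0022989 i$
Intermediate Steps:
$D{\left(b \right)} = -7 + \sqrt{2} \sqrt{b}$ ($D{\left(b \right)} = -7 + \sqrt{b + b} = -7 + \sqrt{2 b} = -7 + \sqrt{2} \sqrt{b}$)
$\frac{D{\left(-2 \right)}}{187 - 1057} = \frac{-7 + \sqrt{2} \sqrt{-2}}{187 - 1057} = \frac{-7 + \sqrt{2} i \sqrt{2}}{-870} = \left(-7 + 2 i\right) \left(- \frac{1}{870}\right) = \frac{7}{870} - \frac{i}{435}$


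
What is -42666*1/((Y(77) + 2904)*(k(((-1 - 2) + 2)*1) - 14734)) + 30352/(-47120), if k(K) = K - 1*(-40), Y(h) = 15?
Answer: -5416373601/8421660415 ≈ -0.64315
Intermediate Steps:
k(K) = 40 + K (k(K) = K + 40 = 40 + K)
-42666*1/((Y(77) + 2904)*(k(((-1 - 2) + 2)*1) - 14734)) + 30352/(-47120) = -42666*1/((15 + 2904)*((40 + ((-1 - 2) + 2)*1) - 14734)) + 30352/(-47120) = -42666*1/(2919*((40 + (-3 + 2)*1) - 14734)) + 30352*(-1/47120) = -42666*1/(2919*((40 - 1*1) - 14734)) - 1897/2945 = -42666*1/(2919*((40 - 1) - 14734)) - 1897/2945 = -42666*1/(2919*(39 - 14734)) - 1897/2945 = -42666/((-14695*2919)) - 1897/2945 = -42666/(-42894705) - 1897/2945 = -42666*(-1/42894705) - 1897/2945 = 14222/14298235 - 1897/2945 = -5416373601/8421660415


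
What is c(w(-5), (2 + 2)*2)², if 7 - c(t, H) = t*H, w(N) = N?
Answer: 2209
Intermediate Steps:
c(t, H) = 7 - H*t (c(t, H) = 7 - t*H = 7 - H*t)
c(w(-5), (2 + 2)*2)² = (7 - 1*(2 + 2)*2*(-5))² = (7 - 1*4*2*(-5))² = (7 - 1*8*(-5))² = (7 + 40)² = 47² = 2209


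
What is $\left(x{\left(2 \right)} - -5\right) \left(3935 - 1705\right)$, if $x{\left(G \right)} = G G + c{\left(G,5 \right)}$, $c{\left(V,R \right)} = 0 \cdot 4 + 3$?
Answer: $26760$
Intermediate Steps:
$c{\left(V,R \right)} = 3$ ($c{\left(V,R \right)} = 0 + 3 = 3$)
$x{\left(G \right)} = 3 + G^{2}$ ($x{\left(G \right)} = G G + 3 = G^{2} + 3 = 3 + G^{2}$)
$\left(x{\left(2 \right)} - -5\right) \left(3935 - 1705\right) = \left(\left(3 + 2^{2}\right) - -5\right) \left(3935 - 1705\right) = \left(\left(3 + 4\right) + 5\right) \left(3935 - 1705\right) = \left(7 + 5\right) 2230 = 12 \cdot 2230 = 26760$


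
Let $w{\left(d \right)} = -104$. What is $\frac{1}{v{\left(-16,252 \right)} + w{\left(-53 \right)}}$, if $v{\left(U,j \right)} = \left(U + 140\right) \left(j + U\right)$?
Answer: $\frac{1}{29160} \approx 3.4294 \cdot 10^{-5}$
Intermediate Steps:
$v{\left(U,j \right)} = \left(140 + U\right) \left(U + j\right)$
$\frac{1}{v{\left(-16,252 \right)} + w{\left(-53 \right)}} = \frac{1}{\left(\left(-16\right)^{2} + 140 \left(-16\right) + 140 \cdot 252 - 4032\right) - 104} = \frac{1}{\left(256 - 2240 + 35280 - 4032\right) - 104} = \frac{1}{29264 - 104} = \frac{1}{29160}$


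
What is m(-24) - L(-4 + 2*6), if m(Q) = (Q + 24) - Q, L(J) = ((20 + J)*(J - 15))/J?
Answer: 97/2 ≈ 48.500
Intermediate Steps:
L(J) = (-15 + J)*(20 + J)/J (L(J) = ((20 + J)*(-15 + J))/J = ((-15 + J)*(20 + J))/J = (-15 + J)*(20 + J)/J)
m(Q) = 24 (m(Q) = (24 + Q) - Q = 24)
m(-24) - L(-4 + 2*6) = 24 - (5 + (-4 + 2*6) - 300/(-4 + 2*6)) = 24 - (5 + (-4 + 12) - 300/(-4 + 12)) = 24 - (5 + 8 - 300/8) = 24 - (5 + 8 - 300*⅛) = 24 - (5 + 8 - 75/2) = 24 - 1*(-49/2) = 24 + 49/2 = 97/2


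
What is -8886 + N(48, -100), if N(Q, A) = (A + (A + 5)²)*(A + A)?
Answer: -1793886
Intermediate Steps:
N(Q, A) = 2*A*(A + (5 + A)²) (N(Q, A) = (A + (5 + A)²)*(2*A) = 2*A*(A + (5 + A)²))
-8886 + N(48, -100) = -8886 + 2*(-100)*(-100 + (5 - 100)²) = -8886 + 2*(-100)*(-100 + (-95)²) = -8886 + 2*(-100)*(-100 + 9025) = -8886 + 2*(-100)*8925 = -8886 - 1785000 = -1793886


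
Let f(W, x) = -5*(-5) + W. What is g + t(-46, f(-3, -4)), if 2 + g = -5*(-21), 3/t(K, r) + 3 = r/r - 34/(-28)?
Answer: 1091/11 ≈ 99.182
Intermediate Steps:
f(W, x) = 25 + W
t(K, r) = -42/11 (t(K, r) = 3/(-3 + (r/r - 34/(-28))) = 3/(-3 + (1 - 34*(-1/28))) = 3/(-3 + (1 + 17/14)) = 3/(-3 + 31/14) = 3/(-11/14) = 3*(-14/11) = -42/11)
g = 103 (g = -2 - 5*(-21) = -2 + 105 = 103)
g + t(-46, f(-3, -4)) = 103 - 42/11 = 1091/11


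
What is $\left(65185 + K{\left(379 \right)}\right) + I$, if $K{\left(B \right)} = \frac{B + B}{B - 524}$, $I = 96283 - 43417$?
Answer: $\frac{17116637}{145} \approx 1.1805 \cdot 10^{5}$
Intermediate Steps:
$I = 52866$ ($I = 96283 - 43417 = 52866$)
$K{\left(B \right)} = \frac{2 B}{-524 + B}$
$\left(65185 + K{\left(379 \right)}\right) + I = \left(65185 + 2 \cdot 379 \frac{1}{-524 + 379}\right) + 52866 = \left(65185 + 2 \cdot 379 \frac{1}{-145}\right) + 52866 = \left(65185 + 2 \cdot 379 \left(- \frac{1}{145}\right)\right) + 52866 = \left(65185 - \frac{758}{145}\right) + 52866 = \frac{9451067}{145} + 52866 = \frac{17116637}{145}$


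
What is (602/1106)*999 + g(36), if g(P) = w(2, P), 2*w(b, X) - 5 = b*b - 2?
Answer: 86467/158 ≈ 547.26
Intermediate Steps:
w(b, X) = 3/2 + b**2/2 (w(b, X) = 5/2 + (b*b - 2)/2 = 5/2 + (b**2 - 2)/2 = 5/2 + (-2 + b**2)/2 = 5/2 + (-1 + b**2/2) = 3/2 + b**2/2)
g(P) = 7/2 (g(P) = 3/2 + (1/2)*2**2 = 3/2 + (1/2)*4 = 3/2 + 2 = 7/2)
(602/1106)*999 + g(36) = (602/1106)*999 + 7/2 = (602*(1/1106))*999 + 7/2 = (43/79)*999 + 7/2 = 42957/79 + 7/2 = 86467/158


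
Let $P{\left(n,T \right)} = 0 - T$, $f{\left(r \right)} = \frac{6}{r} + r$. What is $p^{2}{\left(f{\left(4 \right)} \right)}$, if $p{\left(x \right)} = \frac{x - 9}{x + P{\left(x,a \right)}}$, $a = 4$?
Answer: $\frac{49}{9} \approx 5.4444$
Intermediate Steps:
$f{\left(r \right)} = r + \frac{6}{r}$
$P{\left(n,T \right)} = - T$
$p{\left(x \right)} = \frac{-9 + x}{-4 + x}$ ($p{\left(x \right)} = \frac{x - 9}{x - 4} = \frac{-9 + x}{x - 4} = \frac{-9 + x}{-4 + x}$)
$p^{2}{\left(f{\left(4 \right)} \right)} = \left(\frac{-9 + \left(4 + \frac{6}{4}\right)}{-4 + \left(4 + \frac{6}{4}\right)}\right)^{2} = \left(\frac{-9 + \left(4 + 6 \cdot \frac{1}{4}\right)}{-4 + \left(4 + 6 \cdot \frac{1}{4}\right)}\right)^{2} = \left(\frac{-9 + \left(4 + \frac{3}{2}\right)}{-4 + \left(4 + \frac{3}{2}\right)}\right)^{2} = \left(\frac{-9 + \frac{11}{2}}{-4 + \frac{11}{2}}\right)^{2} = \left(\frac{1}{\frac{3}{2}} \left(- \frac{7}{2}\right)\right)^{2} = \left(\frac{2}{3} \left(- \frac{7}{2}\right)\right)^{2} = \left(- \frac{7}{3}\right)^{2} = \frac{49}{9}$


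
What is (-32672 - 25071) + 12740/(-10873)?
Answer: -627852379/10873 ≈ -57744.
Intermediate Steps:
(-32672 - 25071) + 12740/(-10873) = -57743 + 12740*(-1/10873) = -57743 - 12740/10873 = -627852379/10873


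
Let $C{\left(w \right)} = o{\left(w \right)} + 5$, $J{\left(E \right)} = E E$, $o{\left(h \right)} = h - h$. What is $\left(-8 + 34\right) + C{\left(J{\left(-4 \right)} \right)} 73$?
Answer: $391$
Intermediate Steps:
$o{\left(h \right)} = 0$
$J{\left(E \right)} = E^{2}$
$C{\left(w \right)} = 5$ ($C{\left(w \right)} = 0 + 5 = 5$)
$\left(-8 + 34\right) + C{\left(J{\left(-4 \right)} \right)} 73 = \left(-8 + 34\right) + 5 \cdot 73 = 26 + 365 = 391$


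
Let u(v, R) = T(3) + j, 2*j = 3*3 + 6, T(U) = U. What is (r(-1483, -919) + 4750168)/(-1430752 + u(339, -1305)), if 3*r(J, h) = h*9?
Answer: -9494822/2861483 ≈ -3.3181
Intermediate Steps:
j = 15/2 (j = (3*3 + 6)/2 = (9 + 6)/2 = (½)*15 = 15/2 ≈ 7.5000)
r(J, h) = 3*h (r(J, h) = (h*9)/3 = (9*h)/3 = 3*h)
u(v, R) = 21/2 (u(v, R) = 3 + 15/2 = 21/2)
(r(-1483, -919) + 4750168)/(-1430752 + u(339, -1305)) = (3*(-919) + 4750168)/(-1430752 + 21/2) = (-2757 + 4750168)/(-2861483/2) = 4747411*(-2/2861483) = -9494822/2861483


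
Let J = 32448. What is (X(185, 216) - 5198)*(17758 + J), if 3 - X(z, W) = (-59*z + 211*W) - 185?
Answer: -1991722226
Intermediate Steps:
X(z, W) = 188 - 211*W + 59*z (X(z, W) = 3 - ((-59*z + 211*W) - 185) = 3 - (-185 - 59*z + 211*W) = 3 + (185 - 211*W + 59*z) = 188 - 211*W + 59*z)
(X(185, 216) - 5198)*(17758 + J) = ((188 - 211*216 + 59*185) - 5198)*(17758 + 32448) = ((188 - 45576 + 10915) - 5198)*50206 = (-34473 - 5198)*50206 = -39671*50206 = -1991722226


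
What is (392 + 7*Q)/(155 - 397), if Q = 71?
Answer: -889/242 ≈ -3.6736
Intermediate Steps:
(392 + 7*Q)/(155 - 397) = (392 + 7*71)/(155 - 397) = (392 + 497)/(-242) = 889*(-1/242) = -889/242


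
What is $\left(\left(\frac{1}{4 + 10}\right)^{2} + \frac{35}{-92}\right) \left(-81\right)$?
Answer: $\frac{34263}{1127} \approx 30.402$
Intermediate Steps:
$\left(\left(\frac{1}{4 + 10}\right)^{2} + \frac{35}{-92}\right) \left(-81\right) = \left(\left(\frac{1}{14}\right)^{2} + 35 \left(- \frac{1}{92}\right)\right) \left(-81\right) = \left(\left(\frac{1}{14}\right)^{2} - \frac{35}{92}\right) \left(-81\right) = \left(\frac{1}{196} - \frac{35}{92}\right) \left(-81\right) = \left(- \frac{423}{1127}\right) \left(-81\right) = \frac{34263}{1127}$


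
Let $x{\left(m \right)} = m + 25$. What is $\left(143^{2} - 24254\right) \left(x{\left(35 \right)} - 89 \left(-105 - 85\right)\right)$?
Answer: $-64570850$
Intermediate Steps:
$x{\left(m \right)} = 25 + m$
$\left(143^{2} - 24254\right) \left(x{\left(35 \right)} - 89 \left(-105 - 85\right)\right) = \left(143^{2} - 24254\right) \left(\left(25 + 35\right) - 89 \left(-105 - 85\right)\right) = \left(20449 - 24254\right) \left(60 - -16910\right) = - 3805 \left(60 + 16910\right) = \left(-3805\right) 16970 = -64570850$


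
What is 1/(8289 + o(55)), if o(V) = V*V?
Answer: 1/11314 ≈ 8.8386e-5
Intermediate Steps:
o(V) = V**2
1/(8289 + o(55)) = 1/(8289 + 55**2) = 1/(8289 + 3025) = 1/11314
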